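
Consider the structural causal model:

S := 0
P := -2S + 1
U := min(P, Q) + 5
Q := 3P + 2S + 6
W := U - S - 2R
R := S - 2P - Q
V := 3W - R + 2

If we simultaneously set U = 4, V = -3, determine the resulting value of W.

The joint intervention fixes U = 4, V = -3, removing each variable's own equation.
P = -2S + 1  [with S=0]  = 1
Q = 3P + 2S + 6  [with P=1, S=0]  = 9
R = S - 2P - Q  [with S=0, P=1, Q=9]  = -11
W = U - S - 2R  [with U=4, S=0, R=-11]  = 26

26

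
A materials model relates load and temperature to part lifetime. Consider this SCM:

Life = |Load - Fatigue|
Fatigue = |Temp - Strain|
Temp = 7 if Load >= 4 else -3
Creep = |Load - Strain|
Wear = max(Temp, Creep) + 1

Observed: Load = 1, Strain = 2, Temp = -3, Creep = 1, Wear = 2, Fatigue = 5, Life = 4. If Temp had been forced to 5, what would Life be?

2

The intervention breaks the incoming arrows to Temp: Temp = 7 if Load >= 4 else -3 no longer applies, and Temp = 5.
Fatigue = |Temp - Strain|  [with Temp=5, Strain=2]  = 3
Life = |Load - Fatigue|  [with Load=1, Fatigue=3]  = 2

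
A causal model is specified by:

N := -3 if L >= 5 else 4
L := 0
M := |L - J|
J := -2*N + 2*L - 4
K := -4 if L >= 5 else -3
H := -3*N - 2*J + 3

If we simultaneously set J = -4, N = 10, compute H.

-19

Setting J = -4, N = 10 by intervention discards those variables' equations.
H = -3*N - 2*J + 3  [with N=10, J=-4]  = -19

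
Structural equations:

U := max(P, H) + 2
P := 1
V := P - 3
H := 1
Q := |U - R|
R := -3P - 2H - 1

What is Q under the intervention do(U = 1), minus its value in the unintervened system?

do(U=1) replaces the equation U := max(P, H) + 2 with the constant U = 1.
R = -3P - 2H - 1  [with P=1, H=1]  = -6
Q = |U - R|  [with U=1, R=-6]  = 7
Without intervention: U = max(P, H) + 2  [with P=1, H=1]  = 3; R = -3P - 2H - 1  [with P=1, H=1]  = -6; Q = |U - R|  [with U=3, R=-6]  = 9.
Change = 7 − 9 = -2.

-2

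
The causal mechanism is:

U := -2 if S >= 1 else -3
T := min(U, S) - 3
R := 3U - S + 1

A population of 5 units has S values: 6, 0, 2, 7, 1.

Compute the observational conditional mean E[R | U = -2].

E[R|U=-2] averages over only the 4 units with U=-2 (S = 6, 2, 7, 1): R = -11, -7, -12, -6, mean -9.

-9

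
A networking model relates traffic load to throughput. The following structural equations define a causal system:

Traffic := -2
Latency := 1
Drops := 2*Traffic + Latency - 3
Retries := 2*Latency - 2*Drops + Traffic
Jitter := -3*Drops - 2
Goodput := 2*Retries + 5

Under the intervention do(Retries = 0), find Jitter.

Intervening sets Retries = 0 and removes its equation (Retries := 2*Latency - 2*Drops + Traffic).
No directed path runs from Retries to Jitter, so Jitter keeps its natural value.
Drops = 2*Traffic + Latency - 3  [with Traffic=-2, Latency=1]  = -6
Jitter = -3*Drops - 2  [with Drops=-6]  = 16

16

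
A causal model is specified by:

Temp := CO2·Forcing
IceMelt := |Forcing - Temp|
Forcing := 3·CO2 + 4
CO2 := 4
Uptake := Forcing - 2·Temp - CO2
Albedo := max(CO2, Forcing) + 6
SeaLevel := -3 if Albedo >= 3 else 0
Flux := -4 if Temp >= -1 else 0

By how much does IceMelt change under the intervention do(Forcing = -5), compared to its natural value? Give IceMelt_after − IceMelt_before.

-33

Under do(Forcing=-5), the mechanism Forcing := 3·CO2 + 4 is discarded; Forcing is fixed at -5.
Temp = CO2·Forcing  [with CO2=4, Forcing=-5]  = -20
IceMelt = |Forcing - Temp|  [with Forcing=-5, Temp=-20]  = 15
Without intervention: Forcing = 3·CO2 + 4  [with CO2=4]  = 16; Temp = CO2·Forcing  [with CO2=4, Forcing=16]  = 64; IceMelt = |Forcing - Temp|  [with Forcing=16, Temp=64]  = 48.
Change = 15 − 48 = -33.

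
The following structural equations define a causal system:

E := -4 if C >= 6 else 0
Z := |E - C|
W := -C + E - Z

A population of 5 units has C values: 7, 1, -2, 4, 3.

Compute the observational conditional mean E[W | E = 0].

-4

Conditioning on E=0 selects the 4 unit(s) with C ∈ {1, -2, 4, 3}. Their W values: -2, 0, -8, -6. Mean = -4.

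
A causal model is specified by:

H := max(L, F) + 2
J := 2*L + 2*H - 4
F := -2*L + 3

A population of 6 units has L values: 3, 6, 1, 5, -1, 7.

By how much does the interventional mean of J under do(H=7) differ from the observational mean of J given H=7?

3

do(H=7) breaks H's dependence on L. With H=7 fixed, J across the units is 16, 22, 12, 20, 8, 24, mean 17.
Observing H=7 restricts to units where H's equation naturally yields 7: L ∈ {5, -1}. In that subpopulation J = 20, 8, mean 14.
Difference = 17 − 14 = 3.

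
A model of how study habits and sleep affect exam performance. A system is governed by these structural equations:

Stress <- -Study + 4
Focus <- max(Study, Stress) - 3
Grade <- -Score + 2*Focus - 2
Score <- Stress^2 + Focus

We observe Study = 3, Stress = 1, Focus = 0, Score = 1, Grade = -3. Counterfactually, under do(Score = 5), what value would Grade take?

-7

Intervening sets Score = 5 and removes its equation (Score <- Stress^2 + Focus).
Stress = -Study + 4  [with Study=3]  = 1
Focus = max(Study, Stress) - 3  [with Study=3, Stress=1]  = 0
Grade = -Score + 2*Focus - 2  [with Score=5, Focus=0]  = -7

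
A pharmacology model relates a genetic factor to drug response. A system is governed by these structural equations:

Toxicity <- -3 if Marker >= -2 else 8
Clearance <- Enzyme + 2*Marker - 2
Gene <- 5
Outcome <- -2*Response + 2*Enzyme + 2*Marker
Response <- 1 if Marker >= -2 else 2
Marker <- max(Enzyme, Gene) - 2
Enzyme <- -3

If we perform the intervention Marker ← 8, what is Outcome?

8

The intervention breaks the incoming arrows to Marker: Marker <- max(Enzyme, Gene) - 2 no longer applies, and Marker = 8.
Response = 1 if Marker >= -2 else 2  [with Marker=8]  = 1
Outcome = -2*Response + 2*Enzyme + 2*Marker  [with Response=1, Enzyme=-3, Marker=8]  = 8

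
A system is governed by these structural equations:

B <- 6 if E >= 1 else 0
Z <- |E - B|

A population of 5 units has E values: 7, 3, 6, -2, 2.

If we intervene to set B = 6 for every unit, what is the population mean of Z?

3.2

Under do(B=6), B's equation is replaced by B=6 for every unit. Per-unit Z: 1, 3, 0, 8, 4. Mean = 3.2.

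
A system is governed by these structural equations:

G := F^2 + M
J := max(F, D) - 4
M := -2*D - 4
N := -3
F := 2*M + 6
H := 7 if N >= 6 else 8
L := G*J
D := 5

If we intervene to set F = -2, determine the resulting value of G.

-10

The intervention breaks the incoming arrows to F: F := 2*M + 6 no longer applies, and F = -2.
M = -2*D - 4  [with D=5]  = -14
G = F^2 + M  [with F=-2, M=-14]  = -10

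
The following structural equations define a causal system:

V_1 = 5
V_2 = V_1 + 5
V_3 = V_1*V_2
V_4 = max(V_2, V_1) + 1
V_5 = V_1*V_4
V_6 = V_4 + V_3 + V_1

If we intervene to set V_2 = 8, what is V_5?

do(V_2=8) replaces the equation V_2 = V_1 + 5 with the constant V_2 = 8.
V_4 = max(V_2, V_1) + 1  [with V_2=8, V_1=5]  = 9
V_5 = V_1*V_4  [with V_1=5, V_4=9]  = 45

45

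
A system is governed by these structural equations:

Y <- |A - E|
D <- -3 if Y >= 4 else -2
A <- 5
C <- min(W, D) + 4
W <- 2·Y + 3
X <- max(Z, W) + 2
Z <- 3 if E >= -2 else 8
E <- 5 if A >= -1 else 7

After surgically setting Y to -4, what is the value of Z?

3

The intervention breaks the incoming arrows to Y: Y <- |A - E| no longer applies, and Y = -4.
Z is not downstream of the intervention, so its value is determined by the original equations.
E = 5 if A >= -1 else 7  [with A=5]  = 5
Z = 3 if E >= -2 else 8  [with E=5]  = 3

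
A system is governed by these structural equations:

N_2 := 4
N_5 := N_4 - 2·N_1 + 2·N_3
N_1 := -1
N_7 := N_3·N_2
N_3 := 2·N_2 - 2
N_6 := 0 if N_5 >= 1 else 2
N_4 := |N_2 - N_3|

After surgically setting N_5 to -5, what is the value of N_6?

The intervention breaks the incoming arrows to N_5: N_5 := N_4 - 2·N_1 + 2·N_3 no longer applies, and N_5 = -5.
N_6 = 0 if N_5 >= 1 else 2  [with N_5=-5]  = 2

2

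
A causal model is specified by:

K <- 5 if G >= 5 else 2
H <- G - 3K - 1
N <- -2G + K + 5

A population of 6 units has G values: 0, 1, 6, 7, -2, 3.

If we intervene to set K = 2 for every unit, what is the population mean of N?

Every unit gets K=2 under the intervention. N values become 7, 5, -5, -7, 11, 1; E[N|do(K=2)] = 2.

2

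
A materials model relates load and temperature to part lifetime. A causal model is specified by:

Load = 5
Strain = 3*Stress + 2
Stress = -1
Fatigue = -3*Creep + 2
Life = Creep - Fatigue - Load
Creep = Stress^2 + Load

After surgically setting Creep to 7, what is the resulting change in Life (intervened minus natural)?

4

Under do(Creep=7), the mechanism Creep = Stress^2 + Load is discarded; Creep is fixed at 7.
Fatigue = -3*Creep + 2  [with Creep=7]  = -19
Life = Creep - Fatigue - Load  [with Creep=7, Fatigue=-19, Load=5]  = 21
Without intervention: Creep = Stress^2 + Load  [with Stress=-1, Load=5]  = 6; Fatigue = -3*Creep + 2  [with Creep=6]  = -16; Life = Creep - Fatigue - Load  [with Creep=6, Fatigue=-16, Load=5]  = 17.
Change = 21 − 17 = 4.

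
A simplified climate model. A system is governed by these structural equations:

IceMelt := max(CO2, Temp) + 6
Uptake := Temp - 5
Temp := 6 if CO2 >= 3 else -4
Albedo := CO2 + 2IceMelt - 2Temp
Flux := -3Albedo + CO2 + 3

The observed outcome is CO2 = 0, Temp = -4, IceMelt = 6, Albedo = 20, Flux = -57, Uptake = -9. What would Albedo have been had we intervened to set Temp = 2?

Under do(Temp=2), the mechanism Temp := 6 if CO2 >= 3 else -4 is discarded; Temp is fixed at 2.
IceMelt = max(CO2, Temp) + 6  [with CO2=0, Temp=2]  = 8
Albedo = CO2 + 2IceMelt - 2Temp  [with CO2=0, IceMelt=8, Temp=2]  = 12

12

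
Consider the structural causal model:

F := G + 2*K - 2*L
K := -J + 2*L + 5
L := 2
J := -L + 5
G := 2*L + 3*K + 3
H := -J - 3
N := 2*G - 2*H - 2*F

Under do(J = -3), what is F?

Under do(J=-3), the mechanism J := -L + 5 is discarded; J is fixed at -3.
K = -J + 2*L + 5  [with J=-3, L=2]  = 12
G = 2*L + 3*K + 3  [with L=2, K=12]  = 43
F = G + 2*K - 2*L  [with G=43, K=12, L=2]  = 63

63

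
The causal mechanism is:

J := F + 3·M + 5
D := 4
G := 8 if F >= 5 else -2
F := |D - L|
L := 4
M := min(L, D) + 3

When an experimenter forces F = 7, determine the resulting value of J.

The intervention breaks the incoming arrows to F: F := |D - L| no longer applies, and F = 7.
M = min(L, D) + 3  [with L=4, D=4]  = 7
J = F + 3·M + 5  [with F=7, M=7]  = 33

33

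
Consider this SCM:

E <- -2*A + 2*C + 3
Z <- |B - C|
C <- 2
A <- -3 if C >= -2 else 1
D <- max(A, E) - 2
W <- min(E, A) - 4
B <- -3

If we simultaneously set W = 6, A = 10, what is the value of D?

Under do(W = 6, A = 10), each intervened variable's structural equation is replaced by its fixed value.
E = -2*A + 2*C + 3  [with A=10, C=2]  = -13
D = max(A, E) - 2  [with A=10, E=-13]  = 8

8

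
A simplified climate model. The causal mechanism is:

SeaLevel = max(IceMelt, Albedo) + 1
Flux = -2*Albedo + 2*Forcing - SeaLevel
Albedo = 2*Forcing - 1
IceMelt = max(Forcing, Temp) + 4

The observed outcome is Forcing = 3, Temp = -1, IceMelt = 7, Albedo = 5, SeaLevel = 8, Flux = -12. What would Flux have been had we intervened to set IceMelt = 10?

-15

The intervention breaks the incoming arrows to IceMelt: IceMelt = max(Forcing, Temp) + 4 no longer applies, and IceMelt = 10.
Albedo = 2*Forcing - 1  [with Forcing=3]  = 5
SeaLevel = max(IceMelt, Albedo) + 1  [with IceMelt=10, Albedo=5]  = 11
Flux = -2*Albedo + 2*Forcing - SeaLevel  [with Albedo=5, Forcing=3, SeaLevel=11]  = -15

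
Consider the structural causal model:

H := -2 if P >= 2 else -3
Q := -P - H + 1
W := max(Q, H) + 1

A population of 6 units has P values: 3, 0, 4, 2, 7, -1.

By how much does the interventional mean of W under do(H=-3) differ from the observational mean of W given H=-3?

do(H=-3) breaks H's dependence on P. With H=-3 fixed, W across the units is 2, 5, 1, 3, -2, 6, mean 2.5.
Observing H=-3 restricts to units where H's equation naturally yields -3: P ∈ {0, -1}. In that subpopulation W = 5, 6, mean 5.5.
Difference = 2.5 − 5.5 = -3.

-3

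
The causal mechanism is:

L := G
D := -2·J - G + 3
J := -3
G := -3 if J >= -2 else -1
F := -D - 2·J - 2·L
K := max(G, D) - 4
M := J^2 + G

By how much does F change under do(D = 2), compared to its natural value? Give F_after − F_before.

8

The intervention breaks the incoming arrows to D: D := -2·J - G + 3 no longer applies, and D = 2.
G = -3 if J >= -2 else -1  [with J=-3]  = -1
L = G  [with G=-1]  = -1
F = -D - 2·J - 2·L  [with D=2, J=-3, L=-1]  = 6
Without intervention: G = -3 if J >= -2 else -1  [with J=-3]  = -1; D = -2·J - G + 3  [with J=-3, G=-1]  = 10; L = G  [with G=-1]  = -1; F = -D - 2·J - 2·L  [with D=10, J=-3, L=-1]  = -2.
Change = 6 − (-2) = 8.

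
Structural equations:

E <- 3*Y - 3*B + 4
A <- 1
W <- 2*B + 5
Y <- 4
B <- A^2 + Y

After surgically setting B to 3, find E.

The intervention breaks the incoming arrows to B: B <- A^2 + Y no longer applies, and B = 3.
E = 3*Y - 3*B + 4  [with Y=4, B=3]  = 7

7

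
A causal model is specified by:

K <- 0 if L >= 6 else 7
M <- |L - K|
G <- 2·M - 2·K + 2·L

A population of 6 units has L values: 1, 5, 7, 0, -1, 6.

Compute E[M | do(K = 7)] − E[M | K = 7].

The intervention sets K=7 in all 6 units regardless of L. Recomputing M per unit gives 6, 2, 0, 7, 8, 1; average 4.
E[M|K=7] averages over only the 4 units with K=7 (L = 1, 5, 0, -1): M = 6, 2, 7, 8, mean 5.75.
Difference = 4 − 5.75 = -1.75.

-1.75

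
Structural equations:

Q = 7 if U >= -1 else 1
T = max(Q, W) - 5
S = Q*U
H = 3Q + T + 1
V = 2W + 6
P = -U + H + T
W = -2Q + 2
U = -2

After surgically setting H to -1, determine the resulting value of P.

do(H=-1) replaces the equation H = 3Q + T + 1 with the constant H = -1.
Q = 7 if U >= -1 else 1  [with U=-2]  = 1
W = -2Q + 2  [with Q=1]  = 0
T = max(Q, W) - 5  [with Q=1, W=0]  = -4
P = -U + H + T  [with U=-2, H=-1, T=-4]  = -3

-3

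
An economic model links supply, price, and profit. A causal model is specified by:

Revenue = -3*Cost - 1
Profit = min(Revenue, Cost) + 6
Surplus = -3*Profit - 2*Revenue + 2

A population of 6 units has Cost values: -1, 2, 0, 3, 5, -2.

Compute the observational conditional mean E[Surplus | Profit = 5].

E[Surplus|Profit=5] averages over only the 2 units with Profit=5 (Cost = -1, 0): Surplus = -17, -11, mean -14.

-14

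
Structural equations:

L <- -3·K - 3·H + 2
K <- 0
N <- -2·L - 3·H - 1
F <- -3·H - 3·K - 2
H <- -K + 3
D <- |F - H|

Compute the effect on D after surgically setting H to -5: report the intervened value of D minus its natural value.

4

do(H=-5) replaces the equation H <- -K + 3 with the constant H = -5.
F = -3·H - 3·K - 2  [with H=-5, K=0]  = 13
D = |F - H|  [with F=13, H=-5]  = 18
Without intervention: H = -K + 3  [with K=0]  = 3; F = -3·H - 3·K - 2  [with H=3, K=0]  = -11; D = |F - H|  [with F=-11, H=3]  = 14.
Change = 18 − 14 = 4.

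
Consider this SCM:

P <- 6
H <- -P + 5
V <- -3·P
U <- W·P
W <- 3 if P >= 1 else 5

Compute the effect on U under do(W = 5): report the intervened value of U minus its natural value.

Intervening sets W = 5 and removes its equation (W <- 3 if P >= 1 else 5).
U = W·P  [with W=5, P=6]  = 30
Without intervention: W = 3 if P >= 1 else 5  [with P=6]  = 3; U = W·P  [with W=3, P=6]  = 18.
Change = 30 − 18 = 12.

12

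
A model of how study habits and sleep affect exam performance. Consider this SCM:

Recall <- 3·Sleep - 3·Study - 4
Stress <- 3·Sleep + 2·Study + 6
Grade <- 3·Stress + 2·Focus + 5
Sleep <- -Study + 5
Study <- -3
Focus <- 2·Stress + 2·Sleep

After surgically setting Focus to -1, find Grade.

Under do(Focus=-1), the mechanism Focus <- 2·Stress + 2·Sleep is discarded; Focus is fixed at -1.
Sleep = -Study + 5  [with Study=-3]  = 8
Stress = 3·Sleep + 2·Study + 6  [with Sleep=8, Study=-3]  = 24
Grade = 3·Stress + 2·Focus + 5  [with Stress=24, Focus=-1]  = 75

75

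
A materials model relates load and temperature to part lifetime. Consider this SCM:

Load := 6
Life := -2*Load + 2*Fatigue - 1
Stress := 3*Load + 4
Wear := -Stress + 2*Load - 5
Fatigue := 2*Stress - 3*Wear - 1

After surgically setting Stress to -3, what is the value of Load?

6

Under do(Stress=-3), the mechanism Stress := 3*Load + 4 is discarded; Stress is fixed at -3.
Load is not downstream of the intervention, so its value is determined by the original equations.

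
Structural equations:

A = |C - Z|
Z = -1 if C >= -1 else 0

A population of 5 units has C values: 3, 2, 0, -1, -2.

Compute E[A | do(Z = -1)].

Every unit gets Z=-1 under the intervention. A values become 4, 3, 1, 0, 1; E[A|do(Z=-1)] = 1.8.

1.8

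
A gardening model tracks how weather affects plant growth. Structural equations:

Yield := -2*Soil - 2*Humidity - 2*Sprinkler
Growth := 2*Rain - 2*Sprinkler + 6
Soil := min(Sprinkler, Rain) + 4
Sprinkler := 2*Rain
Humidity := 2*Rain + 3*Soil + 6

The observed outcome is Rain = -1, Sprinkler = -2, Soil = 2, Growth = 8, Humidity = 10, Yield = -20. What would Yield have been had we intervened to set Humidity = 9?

The intervention breaks the incoming arrows to Humidity: Humidity := 2*Rain + 3*Soil + 6 no longer applies, and Humidity = 9.
Sprinkler = 2*Rain  [with Rain=-1]  = -2
Soil = min(Sprinkler, Rain) + 4  [with Sprinkler=-2, Rain=-1]  = 2
Yield = -2*Soil - 2*Humidity - 2*Sprinkler  [with Soil=2, Humidity=9, Sprinkler=-2]  = -18

-18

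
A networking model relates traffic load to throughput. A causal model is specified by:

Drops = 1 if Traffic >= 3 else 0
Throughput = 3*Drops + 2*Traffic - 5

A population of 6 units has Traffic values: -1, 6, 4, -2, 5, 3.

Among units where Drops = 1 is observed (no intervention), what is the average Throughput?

Observing Drops=1 restricts to units where Drops's equation naturally yields 1: Traffic ∈ {6, 4, 5, 3}. In that subpopulation Throughput = 10, 6, 8, 4, mean 7.

7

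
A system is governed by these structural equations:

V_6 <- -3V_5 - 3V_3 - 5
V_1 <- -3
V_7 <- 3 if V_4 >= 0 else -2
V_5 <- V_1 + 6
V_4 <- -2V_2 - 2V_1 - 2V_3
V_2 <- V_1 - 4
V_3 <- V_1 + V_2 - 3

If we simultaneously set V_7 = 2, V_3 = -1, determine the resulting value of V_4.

The joint intervention fixes V_7 = 2, V_3 = -1, removing each variable's own equation.
V_2 = V_1 - 4  [with V_1=-3]  = -7
V_4 = -2V_2 - 2V_1 - 2V_3  [with V_2=-7, V_1=-3, V_3=-1]  = 22

22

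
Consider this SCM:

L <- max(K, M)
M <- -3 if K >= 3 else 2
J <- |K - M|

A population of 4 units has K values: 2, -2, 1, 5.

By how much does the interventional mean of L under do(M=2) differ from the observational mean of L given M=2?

0.75

The intervention sets M=2 in all 4 units regardless of K. Recomputing L per unit gives 2, 2, 2, 5; average 2.75.
Conditioning on M=2 selects the 3 unit(s) with K ∈ {2, -2, 1}. Their L values: 2, 2, 2. Mean = 2.
Difference = 2.75 − 2 = 0.75.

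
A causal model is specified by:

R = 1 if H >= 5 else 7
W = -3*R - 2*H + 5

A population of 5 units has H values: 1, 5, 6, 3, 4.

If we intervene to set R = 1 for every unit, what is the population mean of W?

-5.6

do(R=1) breaks R's dependence on H. With R=1 fixed, W across the units is 0, -8, -10, -4, -6, mean -5.6.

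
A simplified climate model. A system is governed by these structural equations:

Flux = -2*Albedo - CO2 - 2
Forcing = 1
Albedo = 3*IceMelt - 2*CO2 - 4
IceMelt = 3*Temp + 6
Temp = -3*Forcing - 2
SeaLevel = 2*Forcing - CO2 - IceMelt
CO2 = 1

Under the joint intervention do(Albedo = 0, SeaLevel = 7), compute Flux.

Under do(Albedo = 0, SeaLevel = 7), each intervened variable's structural equation is replaced by its fixed value.
Flux = -2*Albedo - CO2 - 2  [with Albedo=0, CO2=1]  = -3

-3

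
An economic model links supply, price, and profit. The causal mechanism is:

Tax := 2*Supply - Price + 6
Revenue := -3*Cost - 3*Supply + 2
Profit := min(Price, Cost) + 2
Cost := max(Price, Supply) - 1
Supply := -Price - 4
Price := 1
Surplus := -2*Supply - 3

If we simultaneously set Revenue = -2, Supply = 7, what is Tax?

19

The joint intervention fixes Revenue = -2, Supply = 7, removing each variable's own equation.
Tax = 2*Supply - Price + 6  [with Supply=7, Price=1]  = 19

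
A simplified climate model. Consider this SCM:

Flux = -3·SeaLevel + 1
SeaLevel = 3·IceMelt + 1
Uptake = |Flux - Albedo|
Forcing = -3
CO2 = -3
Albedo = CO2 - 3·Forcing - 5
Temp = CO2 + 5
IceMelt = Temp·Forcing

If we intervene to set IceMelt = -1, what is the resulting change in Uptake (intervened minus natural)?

-45

do(IceMelt=-1) replaces the equation IceMelt = Temp·Forcing with the constant IceMelt = -1.
Albedo = CO2 - 3·Forcing - 5  [with CO2=-3, Forcing=-3]  = 1
SeaLevel = 3·IceMelt + 1  [with IceMelt=-1]  = -2
Flux = -3·SeaLevel + 1  [with SeaLevel=-2]  = 7
Uptake = |Flux - Albedo|  [with Flux=7, Albedo=1]  = 6
Without intervention: Temp = CO2 + 5  [with CO2=-3]  = 2; IceMelt = Temp·Forcing  [with Temp=2, Forcing=-3]  = -6; Albedo = CO2 - 3·Forcing - 5  [with CO2=-3, Forcing=-3]  = 1; SeaLevel = 3·IceMelt + 1  [with IceMelt=-6]  = -17; Flux = -3·SeaLevel + 1  [with SeaLevel=-17]  = 52; Uptake = |Flux - Albedo|  [with Flux=52, Albedo=1]  = 51.
Change = 6 − 51 = -45.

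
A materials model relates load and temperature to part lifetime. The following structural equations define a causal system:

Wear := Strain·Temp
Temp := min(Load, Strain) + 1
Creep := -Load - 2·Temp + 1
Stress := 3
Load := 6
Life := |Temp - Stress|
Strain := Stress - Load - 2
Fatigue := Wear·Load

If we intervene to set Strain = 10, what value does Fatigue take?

The intervention breaks the incoming arrows to Strain: Strain := Stress - Load - 2 no longer applies, and Strain = 10.
Temp = min(Load, Strain) + 1  [with Load=6, Strain=10]  = 7
Wear = Strain·Temp  [with Strain=10, Temp=7]  = 70
Fatigue = Wear·Load  [with Wear=70, Load=6]  = 420

420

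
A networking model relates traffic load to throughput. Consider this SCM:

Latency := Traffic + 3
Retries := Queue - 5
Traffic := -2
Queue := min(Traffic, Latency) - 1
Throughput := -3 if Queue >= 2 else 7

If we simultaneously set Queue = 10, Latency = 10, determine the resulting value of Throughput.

Setting Queue = 10, Latency = 10 by intervention discards those variables' equations.
Throughput = -3 if Queue >= 2 else 7  [with Queue=10]  = -3

-3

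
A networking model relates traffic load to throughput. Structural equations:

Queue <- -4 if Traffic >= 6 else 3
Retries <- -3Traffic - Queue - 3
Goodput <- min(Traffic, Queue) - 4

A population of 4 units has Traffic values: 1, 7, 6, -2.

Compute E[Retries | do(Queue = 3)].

-15

The intervention sets Queue=3 in all 4 units regardless of Traffic. Recomputing Retries per unit gives -9, -27, -24, 0; average -15.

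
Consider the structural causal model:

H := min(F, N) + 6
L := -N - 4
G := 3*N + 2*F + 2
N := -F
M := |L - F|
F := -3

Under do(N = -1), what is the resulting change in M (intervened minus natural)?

Under do(N=-1), the mechanism N := -F is discarded; N is fixed at -1.
L = -N - 4  [with N=-1]  = -3
M = |L - F|  [with L=-3, F=-3]  = 0
Without intervention: N = -F  [with F=-3]  = 3; L = -N - 4  [with N=3]  = -7; M = |L - F|  [with L=-7, F=-3]  = 4.
Change = 0 − 4 = -4.

-4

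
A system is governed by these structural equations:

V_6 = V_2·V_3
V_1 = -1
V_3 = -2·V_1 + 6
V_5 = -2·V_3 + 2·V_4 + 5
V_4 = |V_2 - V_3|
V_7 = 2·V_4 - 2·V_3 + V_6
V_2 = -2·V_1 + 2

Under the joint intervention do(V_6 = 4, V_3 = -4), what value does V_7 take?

Under do(V_6 = 4, V_3 = -4), each intervened variable's structural equation is replaced by its fixed value.
V_2 = -2·V_1 + 2  [with V_1=-1]  = 4
V_4 = |V_2 - V_3|  [with V_2=4, V_3=-4]  = 8
V_7 = 2·V_4 - 2·V_3 + V_6  [with V_4=8, V_3=-4, V_6=4]  = 28

28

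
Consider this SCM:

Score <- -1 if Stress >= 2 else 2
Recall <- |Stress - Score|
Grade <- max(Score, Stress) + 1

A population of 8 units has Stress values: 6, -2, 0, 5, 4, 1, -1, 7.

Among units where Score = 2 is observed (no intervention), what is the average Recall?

Observing Score=2 restricts to units where Score's equation naturally yields 2: Stress ∈ {-2, 0, 1, -1}. In that subpopulation Recall = 4, 2, 1, 3, mean 2.5.

2.5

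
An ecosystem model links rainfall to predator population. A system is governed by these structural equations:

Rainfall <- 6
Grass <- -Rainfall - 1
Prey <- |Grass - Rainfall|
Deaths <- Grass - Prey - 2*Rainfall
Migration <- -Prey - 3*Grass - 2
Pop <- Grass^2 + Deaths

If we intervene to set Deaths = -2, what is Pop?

47

Under do(Deaths=-2), the mechanism Deaths <- Grass - Prey - 2*Rainfall is discarded; Deaths is fixed at -2.
Grass = -Rainfall - 1  [with Rainfall=6]  = -7
Pop = Grass^2 + Deaths  [with Grass=-7, Deaths=-2]  = 47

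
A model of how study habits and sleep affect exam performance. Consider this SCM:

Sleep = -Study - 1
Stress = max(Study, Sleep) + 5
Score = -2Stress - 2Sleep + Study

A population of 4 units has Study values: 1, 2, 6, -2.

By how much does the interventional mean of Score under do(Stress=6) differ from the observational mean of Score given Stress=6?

6.75

The intervention sets Stress=6 in all 4 units regardless of Study. Recomputing Score per unit gives -7, -4, 8, -16; average -4.75.
Observing Stress=6 restricts to units where Stress's equation naturally yields 6: Study ∈ {1, -2}. In that subpopulation Score = -7, -16, mean -11.5.
Difference = -4.75 − (-11.5) = 6.75.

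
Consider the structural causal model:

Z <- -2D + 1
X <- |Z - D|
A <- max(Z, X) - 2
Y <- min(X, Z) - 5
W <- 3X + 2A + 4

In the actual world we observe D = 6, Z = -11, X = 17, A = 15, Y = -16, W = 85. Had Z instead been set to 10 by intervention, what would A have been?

8

Under do(Z=10), the mechanism Z <- -2D + 1 is discarded; Z is fixed at 10.
X = |Z - D|  [with Z=10, D=6]  = 4
A = max(Z, X) - 2  [with Z=10, X=4]  = 8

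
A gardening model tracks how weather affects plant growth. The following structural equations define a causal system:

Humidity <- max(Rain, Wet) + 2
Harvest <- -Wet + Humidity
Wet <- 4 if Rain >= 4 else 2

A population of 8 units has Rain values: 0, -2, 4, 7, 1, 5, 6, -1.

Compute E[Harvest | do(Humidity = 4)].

1

Every unit gets Humidity=4 under the intervention. Harvest values become 2, 2, 0, 0, 2, 0, 0, 2; E[Harvest|do(Humidity=4)] = 1.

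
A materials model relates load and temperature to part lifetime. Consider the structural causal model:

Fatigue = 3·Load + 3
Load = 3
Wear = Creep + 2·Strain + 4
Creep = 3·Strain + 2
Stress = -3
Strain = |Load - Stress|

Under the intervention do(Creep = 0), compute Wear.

16

Intervening sets Creep = 0 and removes its equation (Creep = 3·Strain + 2).
Strain = |Load - Stress|  [with Load=3, Stress=-3]  = 6
Wear = Creep + 2·Strain + 4  [with Creep=0, Strain=6]  = 16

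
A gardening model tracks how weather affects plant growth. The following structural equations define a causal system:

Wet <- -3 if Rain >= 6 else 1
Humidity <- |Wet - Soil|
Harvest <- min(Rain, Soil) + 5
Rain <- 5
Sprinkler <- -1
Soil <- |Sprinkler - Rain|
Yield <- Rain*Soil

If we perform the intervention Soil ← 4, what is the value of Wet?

1

The intervention breaks the incoming arrows to Soil: Soil <- |Sprinkler - Rain| no longer applies, and Soil = 4.
Wet is not downstream of the intervention, so its value is determined by the original equations.
Wet = -3 if Rain >= 6 else 1  [with Rain=5]  = 1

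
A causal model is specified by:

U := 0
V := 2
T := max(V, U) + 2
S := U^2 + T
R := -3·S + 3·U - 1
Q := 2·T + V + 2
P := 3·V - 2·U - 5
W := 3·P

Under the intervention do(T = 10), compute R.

do(T=10) replaces the equation T := max(V, U) + 2 with the constant T = 10.
S = U^2 + T  [with U=0, T=10]  = 10
R = -3·S + 3·U - 1  [with S=10, U=0]  = -31

-31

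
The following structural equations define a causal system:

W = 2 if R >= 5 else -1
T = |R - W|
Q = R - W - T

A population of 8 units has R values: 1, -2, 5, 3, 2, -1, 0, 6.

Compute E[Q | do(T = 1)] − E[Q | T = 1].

2

do(T=1) breaks T's dependence on R. With T=1 fixed, Q across the units is 1, -2, 2, 3, 2, -1, 0, 3, mean 1.
Conditioning on T=1 selects the 2 unit(s) with R ∈ {-2, 0}. Their Q values: -2, 0. Mean = -1.
Difference = 1 − (-1) = 2.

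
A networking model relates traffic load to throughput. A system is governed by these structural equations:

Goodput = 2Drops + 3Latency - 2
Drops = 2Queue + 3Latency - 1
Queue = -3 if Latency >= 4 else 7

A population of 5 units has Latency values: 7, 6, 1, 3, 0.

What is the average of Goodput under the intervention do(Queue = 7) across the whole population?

54.6

do(Queue=7) breaks Queue's dependence on Latency. With Queue=7 fixed, Goodput across the units is 87, 78, 33, 51, 24, mean 54.6.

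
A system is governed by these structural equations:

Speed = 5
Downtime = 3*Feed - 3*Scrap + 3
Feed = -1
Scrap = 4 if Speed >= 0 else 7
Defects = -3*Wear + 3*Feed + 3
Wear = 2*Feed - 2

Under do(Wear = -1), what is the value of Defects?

The intervention breaks the incoming arrows to Wear: Wear = 2*Feed - 2 no longer applies, and Wear = -1.
Defects = -3*Wear + 3*Feed + 3  [with Wear=-1, Feed=-1]  = 3

3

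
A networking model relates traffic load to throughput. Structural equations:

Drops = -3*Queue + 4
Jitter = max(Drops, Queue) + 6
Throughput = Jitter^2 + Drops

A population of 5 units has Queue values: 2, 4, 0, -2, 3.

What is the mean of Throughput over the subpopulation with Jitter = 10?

E[Throughput|Jitter=10] averages over only the 2 units with Jitter=10 (Queue = 4, 0): Throughput = 92, 104, mean 98.

98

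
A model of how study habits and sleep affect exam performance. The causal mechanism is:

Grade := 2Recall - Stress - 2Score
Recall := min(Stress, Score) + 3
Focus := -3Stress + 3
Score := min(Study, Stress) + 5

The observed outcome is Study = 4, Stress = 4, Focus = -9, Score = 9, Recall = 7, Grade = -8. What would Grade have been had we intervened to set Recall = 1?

-20

The intervention breaks the incoming arrows to Recall: Recall := min(Stress, Score) + 3 no longer applies, and Recall = 1.
Score = min(Study, Stress) + 5  [with Study=4, Stress=4]  = 9
Grade = 2Recall - Stress - 2Score  [with Recall=1, Stress=4, Score=9]  = -20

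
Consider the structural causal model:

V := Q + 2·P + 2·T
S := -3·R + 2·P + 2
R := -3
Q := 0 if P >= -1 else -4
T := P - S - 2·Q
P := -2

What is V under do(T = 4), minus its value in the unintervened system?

10

The intervention breaks the incoming arrows to T: T := P - S - 2·Q no longer applies, and T = 4.
Q = 0 if P >= -1 else -4  [with P=-2]  = -4
V = Q + 2·P + 2·T  [with Q=-4, P=-2, T=4]  = 0
Without intervention: Q = 0 if P >= -1 else -4  [with P=-2]  = -4; S = -3·R + 2·P + 2  [with R=-3, P=-2]  = 7; T = P - S - 2·Q  [with P=-2, S=7, Q=-4]  = -1; V = Q + 2·P + 2·T  [with Q=-4, P=-2, T=-1]  = -10.
Change = 0 − (-10) = 10.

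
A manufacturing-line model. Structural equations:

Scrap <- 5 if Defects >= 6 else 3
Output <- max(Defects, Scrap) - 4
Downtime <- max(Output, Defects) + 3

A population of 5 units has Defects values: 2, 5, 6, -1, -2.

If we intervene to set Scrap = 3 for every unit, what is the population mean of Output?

0

The intervention sets Scrap=3 in all 5 units regardless of Defects. Recomputing Output per unit gives -1, 1, 2, -1, -1; average 0.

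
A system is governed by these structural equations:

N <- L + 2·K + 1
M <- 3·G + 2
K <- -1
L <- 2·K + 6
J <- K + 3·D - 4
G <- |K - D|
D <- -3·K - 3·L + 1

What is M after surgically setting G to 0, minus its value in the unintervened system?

-21

The intervention breaks the incoming arrows to G: G <- |K - D| no longer applies, and G = 0.
M = 3·G + 2  [with G=0]  = 2
Without intervention: L = 2·K + 6  [with K=-1]  = 4; D = -3·K - 3·L + 1  [with K=-1, L=4]  = -8; G = |K - D|  [with K=-1, D=-8]  = 7; M = 3·G + 2  [with G=7]  = 23.
Change = 2 − 23 = -21.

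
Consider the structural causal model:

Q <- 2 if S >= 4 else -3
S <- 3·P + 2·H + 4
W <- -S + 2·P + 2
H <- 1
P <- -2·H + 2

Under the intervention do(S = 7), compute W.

-5

The intervention breaks the incoming arrows to S: S <- 3·P + 2·H + 4 no longer applies, and S = 7.
P = -2·H + 2  [with H=1]  = 0
W = -S + 2·P + 2  [with S=7, P=0]  = -5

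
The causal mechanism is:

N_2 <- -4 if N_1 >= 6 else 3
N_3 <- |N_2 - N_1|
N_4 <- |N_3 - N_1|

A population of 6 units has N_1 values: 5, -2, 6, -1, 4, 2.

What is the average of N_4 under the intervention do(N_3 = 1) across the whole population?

3

Under do(N_3=1), N_3's equation is replaced by N_3=1 for every unit. Per-unit N_4: 4, 3, 5, 2, 3, 1. Mean = 3.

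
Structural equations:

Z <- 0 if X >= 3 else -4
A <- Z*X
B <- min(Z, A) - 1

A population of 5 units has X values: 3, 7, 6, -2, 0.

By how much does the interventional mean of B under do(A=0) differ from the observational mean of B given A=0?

Under do(A=0), A's equation is replaced by A=0 for every unit. Per-unit B: -1, -1, -1, -5, -5. Mean = -2.6.
Conditioning on A=0 selects the 4 unit(s) with X ∈ {3, 7, 6, 0}. Their B values: -1, -1, -1, -5. Mean = -2.
Difference = -2.6 − (-2) = -0.6.

-0.6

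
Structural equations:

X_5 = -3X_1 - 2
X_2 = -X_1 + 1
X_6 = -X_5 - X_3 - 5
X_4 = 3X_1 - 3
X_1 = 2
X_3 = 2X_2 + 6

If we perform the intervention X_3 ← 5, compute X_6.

The intervention breaks the incoming arrows to X_3: X_3 = 2X_2 + 6 no longer applies, and X_3 = 5.
X_5 = -3X_1 - 2  [with X_1=2]  = -8
X_6 = -X_5 - X_3 - 5  [with X_5=-8, X_3=5]  = -2

-2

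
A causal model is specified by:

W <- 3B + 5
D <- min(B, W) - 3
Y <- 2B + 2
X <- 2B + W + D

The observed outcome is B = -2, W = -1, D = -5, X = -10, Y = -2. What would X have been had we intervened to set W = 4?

-5

Under do(W=4), the mechanism W <- 3B + 5 is discarded; W is fixed at 4.
D = min(B, W) - 3  [with B=-2, W=4]  = -5
X = 2B + W + D  [with B=-2, W=4, D=-5]  = -5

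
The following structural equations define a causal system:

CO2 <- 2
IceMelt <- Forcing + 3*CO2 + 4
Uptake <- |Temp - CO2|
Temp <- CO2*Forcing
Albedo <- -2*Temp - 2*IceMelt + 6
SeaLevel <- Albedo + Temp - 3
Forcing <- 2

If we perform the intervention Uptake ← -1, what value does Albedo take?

The intervention breaks the incoming arrows to Uptake: Uptake <- |Temp - CO2| no longer applies, and Uptake = -1.
Albedo is not downstream of the intervention, so its value is determined by the original equations.
Temp = CO2*Forcing  [with CO2=2, Forcing=2]  = 4
IceMelt = Forcing + 3*CO2 + 4  [with Forcing=2, CO2=2]  = 12
Albedo = -2*Temp - 2*IceMelt + 6  [with Temp=4, IceMelt=12]  = -26

-26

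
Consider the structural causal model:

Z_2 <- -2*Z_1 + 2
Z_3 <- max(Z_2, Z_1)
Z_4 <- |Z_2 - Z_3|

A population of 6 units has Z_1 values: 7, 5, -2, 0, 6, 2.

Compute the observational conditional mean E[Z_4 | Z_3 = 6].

8

Conditioning on Z_3=6 selects the 2 unit(s) with Z_1 ∈ {-2, 6}. Their Z_4 values: 0, 16. Mean = 8.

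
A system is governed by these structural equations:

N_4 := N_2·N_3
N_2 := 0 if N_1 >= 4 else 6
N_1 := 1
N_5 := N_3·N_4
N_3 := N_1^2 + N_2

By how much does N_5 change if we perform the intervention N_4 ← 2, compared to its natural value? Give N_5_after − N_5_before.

-280

Intervening sets N_4 = 2 and removes its equation (N_4 := N_2·N_3).
N_2 = 0 if N_1 >= 4 else 6  [with N_1=1]  = 6
N_3 = N_1^2 + N_2  [with N_1=1, N_2=6]  = 7
N_5 = N_3·N_4  [with N_3=7, N_4=2]  = 14
Without intervention: N_2 = 0 if N_1 >= 4 else 6  [with N_1=1]  = 6; N_3 = N_1^2 + N_2  [with N_1=1, N_2=6]  = 7; N_4 = N_2·N_3  [with N_2=6, N_3=7]  = 42; N_5 = N_3·N_4  [with N_3=7, N_4=42]  = 294.
Change = 14 − 294 = -280.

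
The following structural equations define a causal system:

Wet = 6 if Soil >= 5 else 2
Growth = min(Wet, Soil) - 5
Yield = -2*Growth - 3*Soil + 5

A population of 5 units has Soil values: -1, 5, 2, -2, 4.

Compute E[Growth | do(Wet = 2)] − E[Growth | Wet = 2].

0.35

Every unit gets Wet=2 under the intervention. Growth values become -6, -3, -3, -7, -3; E[Growth|do(Wet=2)] = -4.4.
Observing Wet=2 restricts to units where Wet's equation naturally yields 2: Soil ∈ {-1, 2, -2, 4}. In that subpopulation Growth = -6, -3, -7, -3, mean -4.75.
Difference = -4.4 − (-4.75) = 0.35.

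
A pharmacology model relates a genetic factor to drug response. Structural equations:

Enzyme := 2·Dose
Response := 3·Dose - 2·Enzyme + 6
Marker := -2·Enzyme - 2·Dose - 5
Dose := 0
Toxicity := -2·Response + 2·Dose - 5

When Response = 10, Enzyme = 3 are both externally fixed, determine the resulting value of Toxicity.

-25

The joint intervention fixes Response = 10, Enzyme = 3, removing each variable's own equation.
Toxicity = -2·Response + 2·Dose - 5  [with Response=10, Dose=0]  = -25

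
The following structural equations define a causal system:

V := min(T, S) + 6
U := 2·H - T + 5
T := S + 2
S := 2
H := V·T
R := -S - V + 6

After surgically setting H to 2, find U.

5

Intervening sets H = 2 and removes its equation (H := V·T).
T = S + 2  [with S=2]  = 4
U = 2·H - T + 5  [with H=2, T=4]  = 5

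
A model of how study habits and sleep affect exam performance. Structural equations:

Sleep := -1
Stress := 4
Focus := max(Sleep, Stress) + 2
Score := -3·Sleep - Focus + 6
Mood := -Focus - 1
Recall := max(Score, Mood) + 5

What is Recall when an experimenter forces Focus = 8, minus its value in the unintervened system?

The intervention breaks the incoming arrows to Focus: Focus := max(Sleep, Stress) + 2 no longer applies, and Focus = 8.
Score = -3·Sleep - Focus + 6  [with Sleep=-1, Focus=8]  = 1
Mood = -Focus - 1  [with Focus=8]  = -9
Recall = max(Score, Mood) + 5  [with Score=1, Mood=-9]  = 6
Without intervention: Focus = max(Sleep, Stress) + 2  [with Sleep=-1, Stress=4]  = 6; Score = -3·Sleep - Focus + 6  [with Sleep=-1, Focus=6]  = 3; Mood = -Focus - 1  [with Focus=6]  = -7; Recall = max(Score, Mood) + 5  [with Score=3, Mood=-7]  = 8.
Change = 6 − 8 = -2.

-2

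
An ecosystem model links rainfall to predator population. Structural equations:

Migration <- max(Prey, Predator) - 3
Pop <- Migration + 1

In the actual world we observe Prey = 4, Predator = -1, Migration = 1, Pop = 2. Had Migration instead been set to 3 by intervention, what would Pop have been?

4

The intervention breaks the incoming arrows to Migration: Migration <- max(Prey, Predator) - 3 no longer applies, and Migration = 3.
Pop = Migration + 1  [with Migration=3]  = 4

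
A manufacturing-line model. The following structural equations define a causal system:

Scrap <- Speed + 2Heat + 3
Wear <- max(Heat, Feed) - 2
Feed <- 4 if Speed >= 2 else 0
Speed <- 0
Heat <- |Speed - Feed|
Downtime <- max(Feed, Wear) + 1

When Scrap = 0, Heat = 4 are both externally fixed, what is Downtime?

3

The joint intervention fixes Scrap = 0, Heat = 4, removing each variable's own equation.
Feed = 4 if Speed >= 2 else 0  [with Speed=0]  = 0
Wear = max(Heat, Feed) - 2  [with Heat=4, Feed=0]  = 2
Downtime = max(Feed, Wear) + 1  [with Feed=0, Wear=2]  = 3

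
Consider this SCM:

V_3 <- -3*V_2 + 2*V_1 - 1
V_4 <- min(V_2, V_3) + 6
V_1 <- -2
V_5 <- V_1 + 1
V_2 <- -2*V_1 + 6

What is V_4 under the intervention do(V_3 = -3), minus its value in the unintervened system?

32

The intervention breaks the incoming arrows to V_3: V_3 <- -3*V_2 + 2*V_1 - 1 no longer applies, and V_3 = -3.
V_2 = -2*V_1 + 6  [with V_1=-2]  = 10
V_4 = min(V_2, V_3) + 6  [with V_2=10, V_3=-3]  = 3
Without intervention: V_2 = -2*V_1 + 6  [with V_1=-2]  = 10; V_3 = -3*V_2 + 2*V_1 - 1  [with V_2=10, V_1=-2]  = -35; V_4 = min(V_2, V_3) + 6  [with V_2=10, V_3=-35]  = -29.
Change = 3 − (-29) = 32.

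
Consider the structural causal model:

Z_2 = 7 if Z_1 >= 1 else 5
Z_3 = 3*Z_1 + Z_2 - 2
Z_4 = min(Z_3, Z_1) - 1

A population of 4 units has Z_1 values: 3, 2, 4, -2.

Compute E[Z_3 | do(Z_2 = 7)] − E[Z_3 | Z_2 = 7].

-3.75

do(Z_2=7) breaks Z_2's dependence on Z_1. With Z_2=7 fixed, Z_3 across the units is 14, 11, 17, -1, mean 10.25.
Observing Z_2=7 restricts to units where Z_2's equation naturally yields 7: Z_1 ∈ {3, 2, 4}. In that subpopulation Z_3 = 14, 11, 17, mean 14.
Difference = 10.25 − 14 = -3.75.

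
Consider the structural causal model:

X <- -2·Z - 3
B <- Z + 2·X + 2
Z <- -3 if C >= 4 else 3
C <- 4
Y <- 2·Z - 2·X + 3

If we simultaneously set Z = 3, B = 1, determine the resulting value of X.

-9

The joint intervention fixes Z = 3, B = 1, removing each variable's own equation.
X = -2·Z - 3  [with Z=3]  = -9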